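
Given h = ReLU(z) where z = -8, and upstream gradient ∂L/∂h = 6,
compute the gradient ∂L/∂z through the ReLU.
∂L/∂z = 0

h = ReLU(-8) = 0
Since z < 0: ∂h/∂z = 0
∂L/∂z = ∂L/∂h · ∂h/∂z = 6 × 0 = 0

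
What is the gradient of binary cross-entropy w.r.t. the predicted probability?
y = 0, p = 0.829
∂L/∂p = 5.848

∂L/∂p = -y/p + (1-y)/(1-p) = 0 + 1/0.171 = 5.848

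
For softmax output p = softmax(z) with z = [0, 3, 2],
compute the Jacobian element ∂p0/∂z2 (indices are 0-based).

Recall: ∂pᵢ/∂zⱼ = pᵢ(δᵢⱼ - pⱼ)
∂p0/∂z2 = -0.009113

p = softmax(z) = [0.03512, 0.7054, 0.2595]
p0 = 0.03512, p2 = 0.2595

∂p0/∂z2 = -p0 × p2 = -0.03512 × 0.2595 = -0.009113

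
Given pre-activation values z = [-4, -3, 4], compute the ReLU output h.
h = [0, 0, 4]

ReLU applied element-wise: max(0,-4)=0, max(0,-3)=0, max(0,4)=4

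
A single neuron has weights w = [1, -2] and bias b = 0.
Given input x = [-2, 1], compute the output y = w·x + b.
y = -4

y = (1)(-2) + (-2)(1) + 0 = -4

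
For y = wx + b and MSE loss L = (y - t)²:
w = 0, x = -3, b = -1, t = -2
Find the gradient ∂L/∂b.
∂L/∂b = 2

y = wx + b = (0)(-3) + -1 = -1
∂L/∂y = 2(y - t) = 2(-1 - -2) = 2
∂y/∂b = 1
∂L/∂b = ∂L/∂y · ∂y/∂b = 2 × 1 = 2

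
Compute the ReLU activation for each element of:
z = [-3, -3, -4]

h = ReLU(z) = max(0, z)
h = [0, 0, 0]

ReLU applied element-wise: max(0,-3)=0, max(0,-3)=0, max(0,-4)=0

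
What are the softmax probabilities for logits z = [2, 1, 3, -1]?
p = [0.2418, 0.0889, 0.6572, 0.012]

exp(z) = [7.389, 2.718, 20.09, 0.3679]
Sum = 30.56
p = [0.2418, 0.0889, 0.6572, 0.012]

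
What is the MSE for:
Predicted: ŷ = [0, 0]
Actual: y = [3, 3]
MSE = 9

MSE = (1/2)((0-3)² + (0-3)²) = (1/2)(9 + 9) = 9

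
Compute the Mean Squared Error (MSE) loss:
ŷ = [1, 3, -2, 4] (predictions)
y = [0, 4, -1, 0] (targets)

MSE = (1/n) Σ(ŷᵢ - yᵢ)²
MSE = 4.75

MSE = (1/4)((1-0)² + (3-4)² + (-2--1)² + (4-0)²) = (1/4)(1 + 1 + 1 + 16) = 4.75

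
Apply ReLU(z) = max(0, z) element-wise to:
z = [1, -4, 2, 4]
h = [1, 0, 2, 4]

ReLU applied element-wise: max(0,1)=1, max(0,-4)=0, max(0,2)=2, max(0,4)=4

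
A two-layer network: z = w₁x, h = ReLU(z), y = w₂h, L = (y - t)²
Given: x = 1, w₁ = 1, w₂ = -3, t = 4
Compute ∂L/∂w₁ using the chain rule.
∂L/∂w₁ = 42

Forward pass:
z = w₁x = 1×1 = 1
h = ReLU(1) = 1
y = w₂h = -3×1 = -3

Backward pass:
∂L/∂y = 2(y - t) = 2(-3 - 4) = -14
∂y/∂h = w₂ = -3
∂h/∂z = 1 (ReLU derivative)
∂z/∂w₁ = x = 1

∂L/∂w₁ = -14 × -3 × 1 × 1 = 42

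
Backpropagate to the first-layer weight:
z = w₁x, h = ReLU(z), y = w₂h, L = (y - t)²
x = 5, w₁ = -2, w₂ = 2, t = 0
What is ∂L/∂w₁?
∂L/∂w₁ = 0

Forward pass:
z = w₁x = -2×5 = -10
h = ReLU(-10) = 0
y = w₂h = 2×0 = 0

Backward pass:
∂L/∂y = 2(y - t) = 2(0 - 0) = 0
∂y/∂h = w₂ = 2
∂h/∂z = 0 (ReLU derivative)
∂z/∂w₁ = x = 5

∂L/∂w₁ = 0 × 2 × 0 × 5 = 0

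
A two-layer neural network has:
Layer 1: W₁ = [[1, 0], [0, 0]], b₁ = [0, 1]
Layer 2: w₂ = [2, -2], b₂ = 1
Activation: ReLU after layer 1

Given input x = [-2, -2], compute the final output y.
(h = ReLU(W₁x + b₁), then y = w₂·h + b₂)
y = -1

Layer 1 pre-activation: z₁ = [-2, 1]
After ReLU: h = [0, 1]
Layer 2 output: y = 2×0 + -2×1 + 1 = -1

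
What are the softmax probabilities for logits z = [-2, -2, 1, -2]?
p = [0.0433, 0.0433, 0.87, 0.0433]

exp(z) = [0.1353, 0.1353, 2.718, 0.1353]
Sum = 3.124
p = [0.0433, 0.0433, 0.87, 0.0433]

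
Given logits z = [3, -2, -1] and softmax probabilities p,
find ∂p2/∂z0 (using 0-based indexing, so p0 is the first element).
∂p2/∂z0 = -0.01743

p = softmax(z) = [0.9756, 0.006573, 0.01787]
p2 = 0.01787, p0 = 0.9756

∂p2/∂z0 = -p2 × p0 = -0.01787 × 0.9756 = -0.01743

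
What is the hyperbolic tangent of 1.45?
0.8957

tanh(1.45) = (e^(1.45) - e^(-1.45))/(e^(1.45) + e^(-1.45)) = 0.8957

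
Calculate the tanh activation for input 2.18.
0.9748

tanh(2.18) = (e^(2.18) - e^(-2.18))/(e^(2.18) + e^(-2.18)) = 0.9748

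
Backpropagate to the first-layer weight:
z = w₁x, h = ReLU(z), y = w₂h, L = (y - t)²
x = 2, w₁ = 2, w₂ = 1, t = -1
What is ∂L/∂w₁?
∂L/∂w₁ = 20

Forward pass:
z = w₁x = 2×2 = 4
h = ReLU(4) = 4
y = w₂h = 1×4 = 4

Backward pass:
∂L/∂y = 2(y - t) = 2(4 - -1) = 10
∂y/∂h = w₂ = 1
∂h/∂z = 1 (ReLU derivative)
∂z/∂w₁ = x = 2

∂L/∂w₁ = 10 × 1 × 1 × 2 = 20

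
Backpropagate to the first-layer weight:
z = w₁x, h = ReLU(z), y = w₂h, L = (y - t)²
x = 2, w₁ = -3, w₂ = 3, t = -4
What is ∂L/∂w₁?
∂L/∂w₁ = 0

Forward pass:
z = w₁x = -3×2 = -6
h = ReLU(-6) = 0
y = w₂h = 3×0 = 0

Backward pass:
∂L/∂y = 2(y - t) = 2(0 - -4) = 8
∂y/∂h = w₂ = 3
∂h/∂z = 0 (ReLU derivative)
∂z/∂w₁ = x = 2

∂L/∂w₁ = 8 × 3 × 0 × 2 = 0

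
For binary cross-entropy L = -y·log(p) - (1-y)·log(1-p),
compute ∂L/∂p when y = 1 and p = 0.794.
∂L/∂p = -1.259

∂L/∂p = -y/p + (1-y)/(1-p) = -1/0.794 + 0 = -1.259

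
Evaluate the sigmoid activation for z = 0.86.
0.7027

sigmoid(0.86) = 1/(1 + e^(-0.86)) = 1/(1 + 0.4232) = 0.7027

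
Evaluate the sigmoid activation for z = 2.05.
0.8859

sigmoid(2.05) = 1/(1 + e^(-2.05)) = 1/(1 + 0.1287) = 0.8859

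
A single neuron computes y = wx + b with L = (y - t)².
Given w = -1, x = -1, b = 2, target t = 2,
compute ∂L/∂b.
∂L/∂b = 2

y = wx + b = (-1)(-1) + 2 = 3
∂L/∂y = 2(y - t) = 2(3 - 2) = 2
∂y/∂b = 1
∂L/∂b = ∂L/∂y · ∂y/∂b = 2 × 1 = 2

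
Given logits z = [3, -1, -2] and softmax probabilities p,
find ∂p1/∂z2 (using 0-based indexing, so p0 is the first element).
∂p1/∂z2 = -0.0001175

p = softmax(z) = [0.9756, 0.01787, 0.006573]
p1 = 0.01787, p2 = 0.006573

∂p1/∂z2 = -p1 × p2 = -0.01787 × 0.006573 = -0.0001175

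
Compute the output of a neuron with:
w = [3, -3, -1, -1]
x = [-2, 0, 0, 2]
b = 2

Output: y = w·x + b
y = -6

y = (3)(-2) + (-3)(0) + (-1)(0) + (-1)(2) + 2 = -6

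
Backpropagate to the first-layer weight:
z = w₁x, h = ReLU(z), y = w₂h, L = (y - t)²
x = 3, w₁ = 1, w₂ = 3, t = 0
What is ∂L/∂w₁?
∂L/∂w₁ = 162

Forward pass:
z = w₁x = 1×3 = 3
h = ReLU(3) = 3
y = w₂h = 3×3 = 9

Backward pass:
∂L/∂y = 2(y - t) = 2(9 - 0) = 18
∂y/∂h = w₂ = 3
∂h/∂z = 1 (ReLU derivative)
∂z/∂w₁ = x = 3

∂L/∂w₁ = 18 × 3 × 1 × 3 = 162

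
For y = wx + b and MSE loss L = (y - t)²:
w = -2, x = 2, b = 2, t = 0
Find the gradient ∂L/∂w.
∂L/∂w = -8

y = wx + b = (-2)(2) + 2 = -2
∂L/∂y = 2(y - t) = 2(-2 - 0) = -4
∂y/∂w = x = 2
∂L/∂w = ∂L/∂y · ∂y/∂w = -4 × 2 = -8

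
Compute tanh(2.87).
0.9936

tanh(2.87) = (e^(2.87) - e^(-2.87))/(e^(2.87) + e^(-2.87)) = 0.9936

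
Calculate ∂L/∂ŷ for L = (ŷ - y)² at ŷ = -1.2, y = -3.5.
∂L/∂ŷ = 4.6

∂L/∂ŷ = 2(ŷ - y) = 2(-1.2 - -3.5) = 2(2.3) = 4.6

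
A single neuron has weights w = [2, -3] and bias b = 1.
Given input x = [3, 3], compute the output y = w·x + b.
y = -2

y = (2)(3) + (-3)(3) + 1 = -2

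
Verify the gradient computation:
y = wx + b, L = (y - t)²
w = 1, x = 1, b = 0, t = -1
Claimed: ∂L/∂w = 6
Incorrect

y = (1)(1) + 0 = 1
∂L/∂y = 2(y - t) = 2(1 - -1) = 4
∂y/∂w = x = 1
∂L/∂w = 4 × 1 = 4

Claimed value: 6
Incorrect: The correct gradient is 4.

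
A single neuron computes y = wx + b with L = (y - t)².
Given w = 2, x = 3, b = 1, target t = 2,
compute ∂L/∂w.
∂L/∂w = 30

y = wx + b = (2)(3) + 1 = 7
∂L/∂y = 2(y - t) = 2(7 - 2) = 10
∂y/∂w = x = 3
∂L/∂w = ∂L/∂y · ∂y/∂w = 10 × 3 = 30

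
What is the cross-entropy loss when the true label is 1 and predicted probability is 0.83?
L = 0.1863

L = -1·log(0.83) - 0·log(0.17) = -log(0.83) = 0.1863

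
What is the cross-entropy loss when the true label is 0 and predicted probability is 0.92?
L = 2.526

L = -0·log(0.92) - 1·log(0.08) = -log(0.08) = 2.526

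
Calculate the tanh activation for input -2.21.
-0.9762

tanh(-2.21) = (e^(-2.21) - e^(2.21))/(e^(-2.21) + e^(2.21)) = -0.9762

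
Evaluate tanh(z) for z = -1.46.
-0.8977

tanh(-1.46) = (e^(-1.46) - e^(1.46))/(e^(-1.46) + e^(1.46)) = -0.8977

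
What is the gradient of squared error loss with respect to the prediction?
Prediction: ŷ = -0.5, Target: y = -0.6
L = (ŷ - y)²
∂L/∂ŷ = 0.2

∂L/∂ŷ = 2(ŷ - y) = 2(-0.5 - -0.6) = 2(0.1) = 0.2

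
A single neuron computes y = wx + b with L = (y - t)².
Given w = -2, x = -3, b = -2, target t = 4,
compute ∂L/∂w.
∂L/∂w = 0

y = wx + b = (-2)(-3) + -2 = 4
∂L/∂y = 2(y - t) = 2(4 - 4) = 0
∂y/∂w = x = -3
∂L/∂w = ∂L/∂y · ∂y/∂w = 0 × -3 = 0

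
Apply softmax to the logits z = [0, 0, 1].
p = [0.2119, 0.2119, 0.5761]

exp(z) = [1, 1, 2.718]
Sum = 4.718
p = [0.2119, 0.2119, 0.5761]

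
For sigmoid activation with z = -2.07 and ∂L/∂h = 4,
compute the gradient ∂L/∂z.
∂L/∂z = 0.398

σ(-2.07) = 0.112
σ'(-2.07) = σ(-2.07)(1 - σ(-2.07)) = 0.112 × 0.888 = 0.09949
∂L/∂z = ∂L/∂h · σ'(z) = 4 × 0.09949 = 0.398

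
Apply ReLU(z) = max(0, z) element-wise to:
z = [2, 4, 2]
h = [2, 4, 2]

ReLU applied element-wise: max(0,2)=2, max(0,4)=4, max(0,2)=2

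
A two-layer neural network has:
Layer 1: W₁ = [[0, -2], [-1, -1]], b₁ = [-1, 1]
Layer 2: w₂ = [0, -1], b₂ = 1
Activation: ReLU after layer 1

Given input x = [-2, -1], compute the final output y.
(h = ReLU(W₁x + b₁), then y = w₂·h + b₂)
y = -3

Layer 1 pre-activation: z₁ = [1, 4]
After ReLU: h = [1, 4]
Layer 2 output: y = 0×1 + -1×4 + 1 = -3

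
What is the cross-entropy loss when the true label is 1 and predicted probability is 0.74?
L = 0.3011

L = -1·log(0.74) - 0·log(0.26) = -log(0.74) = 0.3011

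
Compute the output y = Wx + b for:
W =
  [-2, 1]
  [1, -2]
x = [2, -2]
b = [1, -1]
y = [-5, 5]

Wx = [-2×2 + 1×-2, 1×2 + -2×-2]
   = [-6, 6]
y = Wx + b = [-6 + 1, 6 + -1] = [-5, 5]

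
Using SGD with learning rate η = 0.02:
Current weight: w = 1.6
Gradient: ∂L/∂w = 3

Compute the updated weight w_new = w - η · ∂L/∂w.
w_new = 1.54

w_new = w - η·∂L/∂w = 1.6 - 0.02×(3) = 1.6 - (0.06) = 1.54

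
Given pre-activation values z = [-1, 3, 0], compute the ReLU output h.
h = [0, 3, 0]

ReLU applied element-wise: max(0,-1)=0, max(0,3)=3, max(0,0)=0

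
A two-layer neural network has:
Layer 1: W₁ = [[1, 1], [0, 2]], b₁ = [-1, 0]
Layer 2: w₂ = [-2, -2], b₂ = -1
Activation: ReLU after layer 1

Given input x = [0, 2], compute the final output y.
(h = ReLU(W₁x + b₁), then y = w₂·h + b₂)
y = -11

Layer 1 pre-activation: z₁ = [1, 4]
After ReLU: h = [1, 4]
Layer 2 output: y = -2×1 + -2×4 + -1 = -11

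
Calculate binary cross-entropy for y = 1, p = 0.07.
L = 2.659

L = -1·log(0.07) - 0·log(0.93) = -log(0.07) = 2.659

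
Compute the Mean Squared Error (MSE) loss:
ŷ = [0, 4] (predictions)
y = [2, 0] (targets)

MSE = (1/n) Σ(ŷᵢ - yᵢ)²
MSE = 10

MSE = (1/2)((0-2)² + (4-0)²) = (1/2)(4 + 16) = 10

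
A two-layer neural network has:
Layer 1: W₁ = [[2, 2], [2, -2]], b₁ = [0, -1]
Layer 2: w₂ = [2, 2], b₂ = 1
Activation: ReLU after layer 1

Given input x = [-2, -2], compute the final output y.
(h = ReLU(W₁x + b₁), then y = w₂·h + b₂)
y = 1

Layer 1 pre-activation: z₁ = [-8, -1]
After ReLU: h = [0, 0]
Layer 2 output: y = 2×0 + 2×0 + 1 = 1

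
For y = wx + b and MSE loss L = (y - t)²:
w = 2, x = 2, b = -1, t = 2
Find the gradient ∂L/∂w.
∂L/∂w = 4

y = wx + b = (2)(2) + -1 = 3
∂L/∂y = 2(y - t) = 2(3 - 2) = 2
∂y/∂w = x = 2
∂L/∂w = ∂L/∂y · ∂y/∂w = 2 × 2 = 4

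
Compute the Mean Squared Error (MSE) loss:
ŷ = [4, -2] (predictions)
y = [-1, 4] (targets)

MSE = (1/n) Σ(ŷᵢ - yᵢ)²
MSE = 30.5

MSE = (1/2)((4--1)² + (-2-4)²) = (1/2)(25 + 36) = 30.5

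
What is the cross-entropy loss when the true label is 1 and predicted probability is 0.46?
L = 0.7765

L = -1·log(0.46) - 0·log(0.54) = -log(0.46) = 0.7765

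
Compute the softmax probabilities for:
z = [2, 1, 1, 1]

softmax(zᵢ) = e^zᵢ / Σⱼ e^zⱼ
p = [0.4754, 0.1749, 0.1749, 0.1749]

exp(z) = [7.389, 2.718, 2.718, 2.718]
Sum = 15.54
p = [0.4754, 0.1749, 0.1749, 0.1749]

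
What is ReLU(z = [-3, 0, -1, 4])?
h = [0, 0, 0, 4]

ReLU applied element-wise: max(0,-3)=0, max(0,0)=0, max(0,-1)=0, max(0,4)=4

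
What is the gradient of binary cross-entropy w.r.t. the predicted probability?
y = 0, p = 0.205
∂L/∂p = 1.258

∂L/∂p = -y/p + (1-y)/(1-p) = 0 + 1/0.795 = 1.258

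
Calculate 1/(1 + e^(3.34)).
0.03422

sigmoid(-3.34) = 1/(1 + e^(3.34)) = 1/(1 + 28.22) = 0.03422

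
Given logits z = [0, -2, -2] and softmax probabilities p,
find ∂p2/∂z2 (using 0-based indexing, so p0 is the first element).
∂p2/∂z2 = 0.09516

p = softmax(z) = [0.787, 0.1065, 0.1065]
p2 = 0.1065

∂p2/∂z2 = p2(1 - p2) = 0.1065 × (1 - 0.1065) = 0.09516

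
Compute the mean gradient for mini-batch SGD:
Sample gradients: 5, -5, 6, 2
Average gradient = 2

Average = (1/4)(5 + -5 + 6 + 2) = 8/4 = 2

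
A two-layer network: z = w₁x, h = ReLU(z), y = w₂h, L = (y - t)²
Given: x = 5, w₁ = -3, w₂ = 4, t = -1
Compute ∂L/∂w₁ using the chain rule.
∂L/∂w₁ = 0

Forward pass:
z = w₁x = -3×5 = -15
h = ReLU(-15) = 0
y = w₂h = 4×0 = 0

Backward pass:
∂L/∂y = 2(y - t) = 2(0 - -1) = 2
∂y/∂h = w₂ = 4
∂h/∂z = 0 (ReLU derivative)
∂z/∂w₁ = x = 5

∂L/∂w₁ = 2 × 4 × 0 × 5 = 0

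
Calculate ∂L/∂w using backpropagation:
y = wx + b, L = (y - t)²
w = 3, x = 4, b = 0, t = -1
∂L/∂w = 104

y = wx + b = (3)(4) + 0 = 12
∂L/∂y = 2(y - t) = 2(12 - -1) = 26
∂y/∂w = x = 4
∂L/∂w = ∂L/∂y · ∂y/∂w = 26 × 4 = 104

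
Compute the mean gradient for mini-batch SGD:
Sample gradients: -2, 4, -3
Average gradient = -0.3333

Average = (1/3)(-2 + 4 + -3) = -1/3 = -0.3333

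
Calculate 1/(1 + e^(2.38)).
0.08471

sigmoid(-2.38) = 1/(1 + e^(2.38)) = 1/(1 + 10.8) = 0.08471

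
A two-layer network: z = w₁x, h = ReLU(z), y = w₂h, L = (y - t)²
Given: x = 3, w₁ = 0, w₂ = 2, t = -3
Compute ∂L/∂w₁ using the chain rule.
∂L/∂w₁ = 0

Forward pass:
z = w₁x = 0×3 = 0
h = ReLU(0) = 0
y = w₂h = 2×0 = 0

Backward pass:
∂L/∂y = 2(y - t) = 2(0 - -3) = 6
∂y/∂h = w₂ = 2
∂h/∂z = 0 (ReLU derivative)
∂z/∂w₁ = x = 3

∂L/∂w₁ = 6 × 2 × 0 × 3 = 0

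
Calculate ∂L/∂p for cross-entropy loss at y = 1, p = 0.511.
∂L/∂p = -1.957

∂L/∂p = -y/p + (1-y)/(1-p) = -1/0.511 + 0 = -1.957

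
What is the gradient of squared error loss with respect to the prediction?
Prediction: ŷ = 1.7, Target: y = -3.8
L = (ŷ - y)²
∂L/∂ŷ = 11.0

∂L/∂ŷ = 2(ŷ - y) = 2(1.7 - -3.8) = 2(5.5) = 11.0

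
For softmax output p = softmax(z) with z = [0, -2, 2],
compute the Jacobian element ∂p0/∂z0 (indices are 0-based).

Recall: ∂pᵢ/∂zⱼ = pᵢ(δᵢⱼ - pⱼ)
∂p0/∂z0 = 0.1035

p = softmax(z) = [0.1173, 0.01588, 0.8668]
p0 = 0.1173

∂p0/∂z0 = p0(1 - p0) = 0.1173 × (1 - 0.1173) = 0.1035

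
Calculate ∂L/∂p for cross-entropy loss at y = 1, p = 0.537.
∂L/∂p = -1.862

∂L/∂p = -y/p + (1-y)/(1-p) = -1/0.537 + 0 = -1.862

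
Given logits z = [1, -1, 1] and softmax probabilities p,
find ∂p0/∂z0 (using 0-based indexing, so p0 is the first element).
∂p0/∂z0 = 0.249

p = softmax(z) = [0.4683, 0.06338, 0.4683]
p0 = 0.4683

∂p0/∂z0 = p0(1 - p0) = 0.4683 × (1 - 0.4683) = 0.249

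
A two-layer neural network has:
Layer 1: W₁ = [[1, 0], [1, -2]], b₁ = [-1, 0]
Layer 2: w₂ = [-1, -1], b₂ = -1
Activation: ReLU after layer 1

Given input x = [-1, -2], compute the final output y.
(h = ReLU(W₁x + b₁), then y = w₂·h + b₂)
y = -4

Layer 1 pre-activation: z₁ = [-2, 3]
After ReLU: h = [0, 3]
Layer 2 output: y = -1×0 + -1×3 + -1 = -4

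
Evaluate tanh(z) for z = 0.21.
0.207

tanh(0.21) = (e^(0.21) - e^(-0.21))/(e^(0.21) + e^(-0.21)) = 0.207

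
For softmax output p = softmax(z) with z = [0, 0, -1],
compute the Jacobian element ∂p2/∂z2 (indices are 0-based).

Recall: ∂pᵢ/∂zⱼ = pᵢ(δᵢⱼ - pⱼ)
∂p2/∂z2 = 0.1312

p = softmax(z) = [0.4223, 0.4223, 0.1554]
p2 = 0.1554

∂p2/∂z2 = p2(1 - p2) = 0.1554 × (1 - 0.1554) = 0.1312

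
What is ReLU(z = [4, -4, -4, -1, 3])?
h = [4, 0, 0, 0, 3]

ReLU applied element-wise: max(0,4)=4, max(0,-4)=0, max(0,-4)=0, max(0,-1)=0, max(0,3)=3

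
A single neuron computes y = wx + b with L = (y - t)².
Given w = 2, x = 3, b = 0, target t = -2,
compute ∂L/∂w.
∂L/∂w = 48

y = wx + b = (2)(3) + 0 = 6
∂L/∂y = 2(y - t) = 2(6 - -2) = 16
∂y/∂w = x = 3
∂L/∂w = ∂L/∂y · ∂y/∂w = 16 × 3 = 48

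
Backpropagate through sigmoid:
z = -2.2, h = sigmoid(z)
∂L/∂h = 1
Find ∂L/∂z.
∂L/∂z = 0.0898

σ(-2.2) = 0.09975
σ'(-2.2) = σ(-2.2)(1 - σ(-2.2)) = 0.09975 × 0.9002 = 0.0898
∂L/∂z = ∂L/∂h · σ'(z) = 1 × 0.0898 = 0.0898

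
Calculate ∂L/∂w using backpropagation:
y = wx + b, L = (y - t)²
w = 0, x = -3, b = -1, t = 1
∂L/∂w = 12

y = wx + b = (0)(-3) + -1 = -1
∂L/∂y = 2(y - t) = 2(-1 - 1) = -4
∂y/∂w = x = -3
∂L/∂w = ∂L/∂y · ∂y/∂w = -4 × -3 = 12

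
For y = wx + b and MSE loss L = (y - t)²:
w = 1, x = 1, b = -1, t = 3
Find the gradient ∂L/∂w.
∂L/∂w = -6

y = wx + b = (1)(1) + -1 = 0
∂L/∂y = 2(y - t) = 2(0 - 3) = -6
∂y/∂w = x = 1
∂L/∂w = ∂L/∂y · ∂y/∂w = -6 × 1 = -6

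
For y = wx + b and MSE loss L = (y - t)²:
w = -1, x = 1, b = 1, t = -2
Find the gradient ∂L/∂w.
∂L/∂w = 4

y = wx + b = (-1)(1) + 1 = 0
∂L/∂y = 2(y - t) = 2(0 - -2) = 4
∂y/∂w = x = 1
∂L/∂w = ∂L/∂y · ∂y/∂w = 4 × 1 = 4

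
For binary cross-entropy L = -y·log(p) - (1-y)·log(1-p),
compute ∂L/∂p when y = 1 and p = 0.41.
∂L/∂p = -2.439

∂L/∂p = -y/p + (1-y)/(1-p) = -1/0.41 + 0 = -2.439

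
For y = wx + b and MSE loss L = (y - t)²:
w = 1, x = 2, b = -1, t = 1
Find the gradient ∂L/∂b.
∂L/∂b = 0

y = wx + b = (1)(2) + -1 = 1
∂L/∂y = 2(y - t) = 2(1 - 1) = 0
∂y/∂b = 1
∂L/∂b = ∂L/∂y · ∂y/∂b = 0 × 1 = 0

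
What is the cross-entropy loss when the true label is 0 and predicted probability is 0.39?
L = 0.4943

L = -0·log(0.39) - 1·log(0.61) = -log(0.61) = 0.4943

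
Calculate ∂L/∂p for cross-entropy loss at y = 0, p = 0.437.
∂L/∂p = 1.776

∂L/∂p = -y/p + (1-y)/(1-p) = 0 + 1/0.563 = 1.776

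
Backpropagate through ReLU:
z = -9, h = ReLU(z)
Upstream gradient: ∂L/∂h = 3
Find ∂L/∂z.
∂L/∂z = 0

h = ReLU(-9) = 0
Since z < 0: ∂h/∂z = 0
∂L/∂z = ∂L/∂h · ∂h/∂z = 3 × 0 = 0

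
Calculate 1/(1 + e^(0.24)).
0.4403

sigmoid(-0.24) = 1/(1 + e^(0.24)) = 1/(1 + 1.271) = 0.4403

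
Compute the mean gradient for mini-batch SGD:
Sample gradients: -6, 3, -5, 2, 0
Average gradient = -1.2

Average = (1/5)(-6 + 3 + -5 + 2 + 0) = -6/5 = -1.2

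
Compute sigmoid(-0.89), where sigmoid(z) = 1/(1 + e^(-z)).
0.2911

sigmoid(-0.89) = 1/(1 + e^(0.89)) = 1/(1 + 2.435) = 0.2911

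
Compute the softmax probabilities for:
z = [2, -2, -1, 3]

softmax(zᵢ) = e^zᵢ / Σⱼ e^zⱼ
p = [0.2641, 0.0048, 0.0131, 0.7179]

exp(z) = [7.389, 0.1353, 0.3679, 20.09]
Sum = 27.98
p = [0.2641, 0.0048, 0.0131, 0.7179]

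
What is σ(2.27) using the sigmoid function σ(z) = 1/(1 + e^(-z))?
0.9064

sigmoid(2.27) = 1/(1 + e^(-2.27)) = 1/(1 + 0.1033) = 0.9064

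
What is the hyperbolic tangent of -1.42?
-0.8896

tanh(-1.42) = (e^(-1.42) - e^(1.42))/(e^(-1.42) + e^(1.42)) = -0.8896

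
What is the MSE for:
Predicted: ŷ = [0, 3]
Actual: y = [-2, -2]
MSE = 14.5

MSE = (1/2)((0--2)² + (3--2)²) = (1/2)(4 + 25) = 14.5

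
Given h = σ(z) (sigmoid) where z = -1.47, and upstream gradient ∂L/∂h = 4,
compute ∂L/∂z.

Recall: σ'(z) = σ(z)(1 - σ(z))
∂L/∂z = 0.608

σ(-1.47) = 0.1869
σ'(-1.47) = σ(-1.47)(1 - σ(-1.47)) = 0.1869 × 0.8131 = 0.152
∂L/∂z = ∂L/∂h · σ'(z) = 4 × 0.152 = 0.608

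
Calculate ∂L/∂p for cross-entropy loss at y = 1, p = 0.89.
∂L/∂p = -1.124

∂L/∂p = -y/p + (1-y)/(1-p) = -1/0.89 + 0 = -1.124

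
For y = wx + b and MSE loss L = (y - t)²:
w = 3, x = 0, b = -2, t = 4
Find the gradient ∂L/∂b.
∂L/∂b = -12

y = wx + b = (3)(0) + -2 = -2
∂L/∂y = 2(y - t) = 2(-2 - 4) = -12
∂y/∂b = 1
∂L/∂b = ∂L/∂y · ∂y/∂b = -12 × 1 = -12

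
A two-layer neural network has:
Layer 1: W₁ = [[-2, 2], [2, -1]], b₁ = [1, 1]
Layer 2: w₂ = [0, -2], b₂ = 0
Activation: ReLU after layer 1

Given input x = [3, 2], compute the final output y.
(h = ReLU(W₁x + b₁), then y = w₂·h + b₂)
y = -10

Layer 1 pre-activation: z₁ = [-1, 5]
After ReLU: h = [0, 5]
Layer 2 output: y = 0×0 + -2×5 + 0 = -10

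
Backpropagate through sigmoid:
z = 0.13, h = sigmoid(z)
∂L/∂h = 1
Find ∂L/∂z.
∂L/∂z = 0.2489

σ(0.13) = 0.5325
σ'(0.13) = σ(0.13)(1 - σ(0.13)) = 0.5325 × 0.4675 = 0.2489
∂L/∂z = ∂L/∂h · σ'(z) = 1 × 0.2489 = 0.2489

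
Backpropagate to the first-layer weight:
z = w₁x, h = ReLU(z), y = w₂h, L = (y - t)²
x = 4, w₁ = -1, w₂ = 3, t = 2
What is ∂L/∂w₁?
∂L/∂w₁ = 0

Forward pass:
z = w₁x = -1×4 = -4
h = ReLU(-4) = 0
y = w₂h = 3×0 = 0

Backward pass:
∂L/∂y = 2(y - t) = 2(0 - 2) = -4
∂y/∂h = w₂ = 3
∂h/∂z = 0 (ReLU derivative)
∂z/∂w₁ = x = 4

∂L/∂w₁ = -4 × 3 × 0 × 4 = 0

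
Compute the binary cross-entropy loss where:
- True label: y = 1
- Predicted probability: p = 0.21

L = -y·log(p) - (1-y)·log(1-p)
L = 1.561

L = -1·log(0.21) - 0·log(0.79) = -log(0.21) = 1.561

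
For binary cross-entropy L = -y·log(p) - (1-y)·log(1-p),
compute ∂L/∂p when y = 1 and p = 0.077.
∂L/∂p = -12.99

∂L/∂p = -y/p + (1-y)/(1-p) = -1/0.077 + 0 = -12.99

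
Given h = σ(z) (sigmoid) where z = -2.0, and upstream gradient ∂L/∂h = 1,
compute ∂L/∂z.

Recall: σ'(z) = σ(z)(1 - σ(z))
∂L/∂z = 0.105

σ(-2.0) = 0.1192
σ'(-2.0) = σ(-2.0)(1 - σ(-2.0)) = 0.1192 × 0.8808 = 0.105
∂L/∂z = ∂L/∂h · σ'(z) = 1 × 0.105 = 0.105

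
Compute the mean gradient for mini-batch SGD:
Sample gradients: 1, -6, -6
Average gradient = -3.667

Average = (1/3)(1 + -6 + -6) = -11/3 = -3.667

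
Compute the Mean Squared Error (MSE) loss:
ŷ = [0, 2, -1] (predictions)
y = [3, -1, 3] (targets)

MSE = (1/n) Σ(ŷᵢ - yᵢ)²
MSE = 11.33

MSE = (1/3)((0-3)² + (2--1)² + (-1-3)²) = (1/3)(9 + 9 + 16) = 11.33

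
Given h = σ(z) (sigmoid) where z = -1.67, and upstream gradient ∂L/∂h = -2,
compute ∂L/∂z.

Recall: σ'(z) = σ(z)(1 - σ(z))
∂L/∂z = -0.2667

σ(-1.67) = 0.1584
σ'(-1.67) = σ(-1.67)(1 - σ(-1.67)) = 0.1584 × 0.8416 = 0.1333
∂L/∂z = ∂L/∂h · σ'(z) = -2 × 0.1333 = -0.2667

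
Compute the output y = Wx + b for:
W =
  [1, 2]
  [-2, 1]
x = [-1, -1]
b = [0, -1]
y = [-3, 0]

Wx = [1×-1 + 2×-1, -2×-1 + 1×-1]
   = [-3, 1]
y = Wx + b = [-3 + 0, 1 + -1] = [-3, 0]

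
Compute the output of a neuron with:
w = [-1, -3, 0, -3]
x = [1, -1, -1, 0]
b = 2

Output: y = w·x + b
y = 4

y = (-1)(1) + (-3)(-1) + (0)(-1) + (-3)(0) + 2 = 4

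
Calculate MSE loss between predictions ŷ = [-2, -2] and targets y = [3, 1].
MSE = 17

MSE = (1/2)((-2-3)² + (-2-1)²) = (1/2)(25 + 9) = 17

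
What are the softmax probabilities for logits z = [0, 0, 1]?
p = [0.2119, 0.2119, 0.5761]

exp(z) = [1, 1, 2.718]
Sum = 4.718
p = [0.2119, 0.2119, 0.5761]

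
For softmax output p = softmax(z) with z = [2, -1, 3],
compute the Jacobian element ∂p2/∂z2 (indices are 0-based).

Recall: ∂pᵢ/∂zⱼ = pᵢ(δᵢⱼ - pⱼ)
∂p2/∂z2 = 0.201

p = softmax(z) = [0.2654, 0.01321, 0.7214]
p2 = 0.7214

∂p2/∂z2 = p2(1 - p2) = 0.7214 × (1 - 0.7214) = 0.201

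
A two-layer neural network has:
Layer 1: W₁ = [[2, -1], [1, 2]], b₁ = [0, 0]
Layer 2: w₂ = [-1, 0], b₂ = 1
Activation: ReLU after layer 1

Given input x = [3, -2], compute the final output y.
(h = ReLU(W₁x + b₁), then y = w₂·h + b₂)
y = -7

Layer 1 pre-activation: z₁ = [8, -1]
After ReLU: h = [8, 0]
Layer 2 output: y = -1×8 + 0×0 + 1 = -7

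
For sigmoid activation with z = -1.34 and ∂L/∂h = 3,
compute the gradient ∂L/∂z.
∂L/∂z = 0.4933

σ(-1.34) = 0.2075
σ'(-1.34) = σ(-1.34)(1 - σ(-1.34)) = 0.2075 × 0.7925 = 0.1644
∂L/∂z = ∂L/∂h · σ'(z) = 3 × 0.1644 = 0.4933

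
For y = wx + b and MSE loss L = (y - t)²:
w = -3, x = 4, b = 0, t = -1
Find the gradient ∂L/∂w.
∂L/∂w = -88

y = wx + b = (-3)(4) + 0 = -12
∂L/∂y = 2(y - t) = 2(-12 - -1) = -22
∂y/∂w = x = 4
∂L/∂w = ∂L/∂y · ∂y/∂w = -22 × 4 = -88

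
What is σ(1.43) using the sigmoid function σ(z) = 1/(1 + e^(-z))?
0.8069

sigmoid(1.43) = 1/(1 + e^(-1.43)) = 1/(1 + 0.2393) = 0.8069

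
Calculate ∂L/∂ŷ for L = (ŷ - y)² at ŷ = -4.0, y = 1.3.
∂L/∂ŷ = -10.6

∂L/∂ŷ = 2(ŷ - y) = 2(-4.0 - 1.3) = 2(-5.3) = -10.6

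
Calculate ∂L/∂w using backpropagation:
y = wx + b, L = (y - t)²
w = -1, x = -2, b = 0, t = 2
∂L/∂w = 0

y = wx + b = (-1)(-2) + 0 = 2
∂L/∂y = 2(y - t) = 2(2 - 2) = 0
∂y/∂w = x = -2
∂L/∂w = ∂L/∂y · ∂y/∂w = 0 × -2 = 0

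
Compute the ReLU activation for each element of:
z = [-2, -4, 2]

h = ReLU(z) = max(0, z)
h = [0, 0, 2]

ReLU applied element-wise: max(0,-2)=0, max(0,-4)=0, max(0,2)=2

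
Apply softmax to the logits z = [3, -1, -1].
p = [0.9647, 0.0177, 0.0177]

exp(z) = [20.09, 0.3679, 0.3679]
Sum = 20.82
p = [0.9647, 0.0177, 0.0177]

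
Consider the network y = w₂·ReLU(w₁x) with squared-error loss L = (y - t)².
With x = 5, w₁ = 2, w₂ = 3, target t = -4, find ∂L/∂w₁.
∂L/∂w₁ = 1020

Forward pass:
z = w₁x = 2×5 = 10
h = ReLU(10) = 10
y = w₂h = 3×10 = 30

Backward pass:
∂L/∂y = 2(y - t) = 2(30 - -4) = 68
∂y/∂h = w₂ = 3
∂h/∂z = 1 (ReLU derivative)
∂z/∂w₁ = x = 5

∂L/∂w₁ = 68 × 3 × 1 × 5 = 1020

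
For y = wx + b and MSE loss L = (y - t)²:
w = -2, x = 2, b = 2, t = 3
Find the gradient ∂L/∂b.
∂L/∂b = -10

y = wx + b = (-2)(2) + 2 = -2
∂L/∂y = 2(y - t) = 2(-2 - 3) = -10
∂y/∂b = 1
∂L/∂b = ∂L/∂y · ∂y/∂b = -10 × 1 = -10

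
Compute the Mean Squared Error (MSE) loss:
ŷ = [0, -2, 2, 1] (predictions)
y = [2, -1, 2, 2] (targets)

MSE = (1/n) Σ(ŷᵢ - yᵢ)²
MSE = 1.5

MSE = (1/4)((0-2)² + (-2--1)² + (2-2)² + (1-2)²) = (1/4)(4 + 1 + 0 + 1) = 1.5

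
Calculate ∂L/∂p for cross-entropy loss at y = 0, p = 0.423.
∂L/∂p = 1.733

∂L/∂p = -y/p + (1-y)/(1-p) = 0 + 1/0.577 = 1.733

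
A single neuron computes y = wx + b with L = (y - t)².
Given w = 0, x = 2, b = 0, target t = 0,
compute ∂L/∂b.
∂L/∂b = 0

y = wx + b = (0)(2) + 0 = 0
∂L/∂y = 2(y - t) = 2(0 - 0) = 0
∂y/∂b = 1
∂L/∂b = ∂L/∂y · ∂y/∂b = 0 × 1 = 0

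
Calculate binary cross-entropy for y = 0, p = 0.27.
L = 0.3147

L = -0·log(0.27) - 1·log(0.73) = -log(0.73) = 0.3147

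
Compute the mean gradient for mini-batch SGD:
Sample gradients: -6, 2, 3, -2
Average gradient = -0.75

Average = (1/4)(-6 + 2 + 3 + -2) = -3/4 = -0.75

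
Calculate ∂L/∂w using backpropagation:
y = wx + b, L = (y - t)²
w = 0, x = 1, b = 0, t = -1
∂L/∂w = 2

y = wx + b = (0)(1) + 0 = 0
∂L/∂y = 2(y - t) = 2(0 - -1) = 2
∂y/∂w = x = 1
∂L/∂w = ∂L/∂y · ∂y/∂w = 2 × 1 = 2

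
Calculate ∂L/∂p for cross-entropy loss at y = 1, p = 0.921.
∂L/∂p = -1.086

∂L/∂p = -y/p + (1-y)/(1-p) = -1/0.921 + 0 = -1.086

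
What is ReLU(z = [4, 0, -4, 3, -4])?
h = [4, 0, 0, 3, 0]

ReLU applied element-wise: max(0,4)=4, max(0,0)=0, max(0,-4)=0, max(0,3)=3, max(0,-4)=0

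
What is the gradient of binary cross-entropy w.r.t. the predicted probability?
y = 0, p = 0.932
∂L/∂p = 14.71

∂L/∂p = -y/p + (1-y)/(1-p) = 0 + 1/0.068 = 14.71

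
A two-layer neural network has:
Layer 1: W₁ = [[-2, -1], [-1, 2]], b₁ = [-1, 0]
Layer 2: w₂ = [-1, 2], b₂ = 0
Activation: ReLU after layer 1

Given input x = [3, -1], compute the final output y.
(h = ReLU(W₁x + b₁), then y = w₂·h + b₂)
y = 0

Layer 1 pre-activation: z₁ = [-6, -5]
After ReLU: h = [0, 0]
Layer 2 output: y = -1×0 + 2×0 + 0 = 0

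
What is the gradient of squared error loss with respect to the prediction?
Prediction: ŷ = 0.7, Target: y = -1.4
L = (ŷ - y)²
∂L/∂ŷ = 4.2

∂L/∂ŷ = 2(ŷ - y) = 2(0.7 - -1.4) = 2(2.1) = 4.2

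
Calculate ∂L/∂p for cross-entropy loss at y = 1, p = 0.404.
∂L/∂p = -2.475

∂L/∂p = -y/p + (1-y)/(1-p) = -1/0.404 + 0 = -2.475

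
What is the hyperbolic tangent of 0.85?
0.6911

tanh(0.85) = (e^(0.85) - e^(-0.85))/(e^(0.85) + e^(-0.85)) = 0.6911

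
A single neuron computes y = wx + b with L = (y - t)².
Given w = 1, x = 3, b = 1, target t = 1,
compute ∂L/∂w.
∂L/∂w = 18

y = wx + b = (1)(3) + 1 = 4
∂L/∂y = 2(y - t) = 2(4 - 1) = 6
∂y/∂w = x = 3
∂L/∂w = ∂L/∂y · ∂y/∂w = 6 × 3 = 18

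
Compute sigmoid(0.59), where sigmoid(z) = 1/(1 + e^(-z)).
0.6434

sigmoid(0.59) = 1/(1 + e^(-0.59)) = 1/(1 + 0.5543) = 0.6434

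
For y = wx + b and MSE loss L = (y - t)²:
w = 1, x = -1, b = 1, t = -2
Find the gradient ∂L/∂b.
∂L/∂b = 4

y = wx + b = (1)(-1) + 1 = 0
∂L/∂y = 2(y - t) = 2(0 - -2) = 4
∂y/∂b = 1
∂L/∂b = ∂L/∂y · ∂y/∂b = 4 × 1 = 4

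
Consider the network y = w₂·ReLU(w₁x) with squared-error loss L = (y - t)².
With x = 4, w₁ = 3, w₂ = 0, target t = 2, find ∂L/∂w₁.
∂L/∂w₁ = 0

Forward pass:
z = w₁x = 3×4 = 12
h = ReLU(12) = 12
y = w₂h = 0×12 = 0

Backward pass:
∂L/∂y = 2(y - t) = 2(0 - 2) = -4
∂y/∂h = w₂ = 0
∂h/∂z = 1 (ReLU derivative)
∂z/∂w₁ = x = 4

∂L/∂w₁ = -4 × 0 × 1 × 4 = 0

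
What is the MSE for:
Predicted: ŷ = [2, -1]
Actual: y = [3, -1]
MSE = 0.5

MSE = (1/2)((2-3)² + (-1--1)²) = (1/2)(1 + 0) = 0.5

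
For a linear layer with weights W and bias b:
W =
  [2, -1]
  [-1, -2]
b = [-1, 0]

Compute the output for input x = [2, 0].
y = [3, -2]

Wx = [2×2 + -1×0, -1×2 + -2×0]
   = [4, -2]
y = Wx + b = [4 + -1, -2 + 0] = [3, -2]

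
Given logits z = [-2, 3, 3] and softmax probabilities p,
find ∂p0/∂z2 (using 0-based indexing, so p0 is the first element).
∂p0/∂z2 = -0.001673

p = softmax(z) = [0.003358, 0.4983, 0.4983]
p0 = 0.003358, p2 = 0.4983

∂p0/∂z2 = -p0 × p2 = -0.003358 × 0.4983 = -0.001673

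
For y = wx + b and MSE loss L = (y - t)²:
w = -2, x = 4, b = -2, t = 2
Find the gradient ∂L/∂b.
∂L/∂b = -24

y = wx + b = (-2)(4) + -2 = -10
∂L/∂y = 2(y - t) = 2(-10 - 2) = -24
∂y/∂b = 1
∂L/∂b = ∂L/∂y · ∂y/∂b = -24 × 1 = -24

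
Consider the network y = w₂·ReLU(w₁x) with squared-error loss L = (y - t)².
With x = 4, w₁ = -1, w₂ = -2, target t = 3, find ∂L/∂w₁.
∂L/∂w₁ = 0

Forward pass:
z = w₁x = -1×4 = -4
h = ReLU(-4) = 0
y = w₂h = -2×0 = 0

Backward pass:
∂L/∂y = 2(y - t) = 2(0 - 3) = -6
∂y/∂h = w₂ = -2
∂h/∂z = 0 (ReLU derivative)
∂z/∂w₁ = x = 4

∂L/∂w₁ = -6 × -2 × 0 × 4 = 0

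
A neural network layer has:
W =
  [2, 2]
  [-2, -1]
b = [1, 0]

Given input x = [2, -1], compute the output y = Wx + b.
y = [3, -3]

Wx = [2×2 + 2×-1, -2×2 + -1×-1]
   = [2, -3]
y = Wx + b = [2 + 1, -3 + 0] = [3, -3]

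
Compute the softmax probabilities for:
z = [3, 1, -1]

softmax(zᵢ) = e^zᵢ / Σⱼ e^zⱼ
p = [0.8668, 0.1173, 0.0159]

exp(z) = [20.09, 2.718, 0.3679]
Sum = 23.17
p = [0.8668, 0.1173, 0.0159]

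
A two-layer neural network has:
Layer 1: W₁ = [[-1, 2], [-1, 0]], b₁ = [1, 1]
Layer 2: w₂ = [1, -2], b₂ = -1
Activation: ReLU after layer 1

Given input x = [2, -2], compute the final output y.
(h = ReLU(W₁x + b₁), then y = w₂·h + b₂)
y = -1

Layer 1 pre-activation: z₁ = [-5, -1]
After ReLU: h = [0, 0]
Layer 2 output: y = 1×0 + -2×0 + -1 = -1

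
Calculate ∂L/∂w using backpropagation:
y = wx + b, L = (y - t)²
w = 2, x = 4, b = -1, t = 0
∂L/∂w = 56

y = wx + b = (2)(4) + -1 = 7
∂L/∂y = 2(y - t) = 2(7 - 0) = 14
∂y/∂w = x = 4
∂L/∂w = ∂L/∂y · ∂y/∂w = 14 × 4 = 56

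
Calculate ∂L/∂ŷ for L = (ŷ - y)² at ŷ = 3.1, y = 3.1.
∂L/∂ŷ = 0.0

∂L/∂ŷ = 2(ŷ - y) = 2(3.1 - 3.1) = 2(0.0) = 0.0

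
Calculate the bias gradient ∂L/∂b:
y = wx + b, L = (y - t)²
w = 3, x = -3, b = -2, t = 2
∂L/∂b = -26

y = wx + b = (3)(-3) + -2 = -11
∂L/∂y = 2(y - t) = 2(-11 - 2) = -26
∂y/∂b = 1
∂L/∂b = ∂L/∂y · ∂y/∂b = -26 × 1 = -26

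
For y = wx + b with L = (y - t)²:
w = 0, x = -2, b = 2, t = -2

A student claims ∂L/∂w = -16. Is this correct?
Correct

y = (0)(-2) + 2 = 2
∂L/∂y = 2(y - t) = 2(2 - -2) = 8
∂y/∂w = x = -2
∂L/∂w = 8 × -2 = -16

Claimed value: -16
Correct: The correct gradient is -16.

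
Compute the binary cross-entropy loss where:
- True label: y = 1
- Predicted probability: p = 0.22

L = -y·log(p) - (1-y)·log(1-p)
L = 1.514

L = -1·log(0.22) - 0·log(0.78) = -log(0.22) = 1.514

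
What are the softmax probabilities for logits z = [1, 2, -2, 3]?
p = [0.0896, 0.2436, 0.0045, 0.6623]

exp(z) = [2.718, 7.389, 0.1353, 20.09]
Sum = 30.33
p = [0.0896, 0.2436, 0.0045, 0.6623]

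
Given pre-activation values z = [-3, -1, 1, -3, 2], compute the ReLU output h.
h = [0, 0, 1, 0, 2]

ReLU applied element-wise: max(0,-3)=0, max(0,-1)=0, max(0,1)=1, max(0,-3)=0, max(0,2)=2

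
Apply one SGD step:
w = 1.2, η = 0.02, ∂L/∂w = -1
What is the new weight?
w_new = 1.22

w_new = w - η·∂L/∂w = 1.2 - 0.02×(-1) = 1.2 - (-0.02) = 1.22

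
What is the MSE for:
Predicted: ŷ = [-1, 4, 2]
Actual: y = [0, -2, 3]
MSE = 12.67

MSE = (1/3)((-1-0)² + (4--2)² + (2-3)²) = (1/3)(1 + 36 + 1) = 12.67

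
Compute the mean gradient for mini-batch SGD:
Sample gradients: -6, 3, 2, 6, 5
Average gradient = 2

Average = (1/5)(-6 + 3 + 2 + 6 + 5) = 10/5 = 2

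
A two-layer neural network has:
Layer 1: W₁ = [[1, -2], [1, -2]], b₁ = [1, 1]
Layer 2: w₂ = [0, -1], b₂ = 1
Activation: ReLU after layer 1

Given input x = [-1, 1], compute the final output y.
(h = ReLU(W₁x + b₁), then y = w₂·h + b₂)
y = 1

Layer 1 pre-activation: z₁ = [-2, -2]
After ReLU: h = [0, 0]
Layer 2 output: y = 0×0 + -1×0 + 1 = 1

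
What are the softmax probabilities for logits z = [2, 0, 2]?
p = [0.4683, 0.0634, 0.4683]

exp(z) = [7.389, 1, 7.389]
Sum = 15.78
p = [0.4683, 0.0634, 0.4683]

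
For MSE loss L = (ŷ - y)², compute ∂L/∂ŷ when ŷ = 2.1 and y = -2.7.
∂L/∂ŷ = 9.6

∂L/∂ŷ = 2(ŷ - y) = 2(2.1 - -2.7) = 2(4.8) = 9.6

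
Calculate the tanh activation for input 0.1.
0.09967

tanh(0.1) = (e^(0.1) - e^(-0.1))/(e^(0.1) + e^(-0.1)) = 0.09967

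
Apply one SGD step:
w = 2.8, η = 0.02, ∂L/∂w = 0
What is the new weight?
w_new = 2.8

w_new = w - η·∂L/∂w = 2.8 - 0.02×(0) = 2.8 - (0) = 2.8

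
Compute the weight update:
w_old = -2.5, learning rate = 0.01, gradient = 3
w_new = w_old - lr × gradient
w_new = -2.53

w_new = w - η·∂L/∂w = -2.5 - 0.01×(3) = -2.5 - (0.03) = -2.53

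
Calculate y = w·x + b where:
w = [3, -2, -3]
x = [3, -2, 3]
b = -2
y = 2

y = (3)(3) + (-2)(-2) + (-3)(3) + -2 = 2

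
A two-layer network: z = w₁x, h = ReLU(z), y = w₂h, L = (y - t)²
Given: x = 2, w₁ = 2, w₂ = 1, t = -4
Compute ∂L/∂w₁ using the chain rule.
∂L/∂w₁ = 32

Forward pass:
z = w₁x = 2×2 = 4
h = ReLU(4) = 4
y = w₂h = 1×4 = 4

Backward pass:
∂L/∂y = 2(y - t) = 2(4 - -4) = 16
∂y/∂h = w₂ = 1
∂h/∂z = 1 (ReLU derivative)
∂z/∂w₁ = x = 2

∂L/∂w₁ = 16 × 1 × 1 × 2 = 32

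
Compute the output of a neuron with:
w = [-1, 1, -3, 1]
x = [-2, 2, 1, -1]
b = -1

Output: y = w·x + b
y = -1

y = (-1)(-2) + (1)(2) + (-3)(1) + (1)(-1) + -1 = -1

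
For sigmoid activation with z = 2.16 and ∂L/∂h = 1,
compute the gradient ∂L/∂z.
∂L/∂z = 0.09271

σ(2.16) = 0.8966
σ'(2.16) = σ(2.16)(1 - σ(2.16)) = 0.8966 × 0.1034 = 0.09271
∂L/∂z = ∂L/∂h · σ'(z) = 1 × 0.09271 = 0.09271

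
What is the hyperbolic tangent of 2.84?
0.9932

tanh(2.84) = (e^(2.84) - e^(-2.84))/(e^(2.84) + e^(-2.84)) = 0.9932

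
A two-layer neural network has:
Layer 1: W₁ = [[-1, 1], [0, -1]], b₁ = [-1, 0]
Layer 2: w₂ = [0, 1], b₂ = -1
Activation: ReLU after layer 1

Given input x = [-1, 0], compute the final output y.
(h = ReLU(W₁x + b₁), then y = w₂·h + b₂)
y = -1

Layer 1 pre-activation: z₁ = [0, 0]
After ReLU: h = [0, 0]
Layer 2 output: y = 0×0 + 1×0 + -1 = -1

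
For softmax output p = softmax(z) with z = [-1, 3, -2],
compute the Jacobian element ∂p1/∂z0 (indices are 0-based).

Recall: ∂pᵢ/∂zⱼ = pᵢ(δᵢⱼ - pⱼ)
∂p1/∂z0 = -0.01743

p = softmax(z) = [0.01787, 0.9756, 0.006573]
p1 = 0.9756, p0 = 0.01787

∂p1/∂z0 = -p1 × p0 = -0.9756 × 0.01787 = -0.01743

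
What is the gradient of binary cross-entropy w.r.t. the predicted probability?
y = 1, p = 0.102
∂L/∂p = -9.804

∂L/∂p = -y/p + (1-y)/(1-p) = -1/0.102 + 0 = -9.804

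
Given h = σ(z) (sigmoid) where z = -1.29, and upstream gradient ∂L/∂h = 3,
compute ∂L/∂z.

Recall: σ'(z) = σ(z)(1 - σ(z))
∂L/∂z = 0.5078

σ(-1.29) = 0.2159
σ'(-1.29) = σ(-1.29)(1 - σ(-1.29)) = 0.2159 × 0.7841 = 0.1693
∂L/∂z = ∂L/∂h · σ'(z) = 3 × 0.1693 = 0.5078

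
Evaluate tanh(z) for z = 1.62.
0.9246

tanh(1.62) = (e^(1.62) - e^(-1.62))/(e^(1.62) + e^(-1.62)) = 0.9246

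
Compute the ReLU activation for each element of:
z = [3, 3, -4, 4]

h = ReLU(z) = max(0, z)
h = [3, 3, 0, 4]

ReLU applied element-wise: max(0,3)=3, max(0,3)=3, max(0,-4)=0, max(0,4)=4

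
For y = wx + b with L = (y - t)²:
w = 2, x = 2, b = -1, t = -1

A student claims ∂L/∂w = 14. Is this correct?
Incorrect

y = (2)(2) + -1 = 3
∂L/∂y = 2(y - t) = 2(3 - -1) = 8
∂y/∂w = x = 2
∂L/∂w = 8 × 2 = 16

Claimed value: 14
Incorrect: The correct gradient is 16.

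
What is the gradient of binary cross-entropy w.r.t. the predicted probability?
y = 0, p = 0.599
∂L/∂p = 2.494

∂L/∂p = -y/p + (1-y)/(1-p) = 0 + 1/0.401 = 2.494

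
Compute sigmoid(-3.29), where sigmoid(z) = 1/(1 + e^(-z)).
0.03592

sigmoid(-3.29) = 1/(1 + e^(3.29)) = 1/(1 + 26.84) = 0.03592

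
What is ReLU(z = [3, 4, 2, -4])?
h = [3, 4, 2, 0]

ReLU applied element-wise: max(0,3)=3, max(0,4)=4, max(0,2)=2, max(0,-4)=0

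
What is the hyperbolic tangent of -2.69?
-0.9908

tanh(-2.69) = (e^(-2.69) - e^(2.69))/(e^(-2.69) + e^(2.69)) = -0.9908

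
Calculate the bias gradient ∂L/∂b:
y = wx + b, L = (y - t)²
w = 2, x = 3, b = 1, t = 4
∂L/∂b = 6

y = wx + b = (2)(3) + 1 = 7
∂L/∂y = 2(y - t) = 2(7 - 4) = 6
∂y/∂b = 1
∂L/∂b = ∂L/∂y · ∂y/∂b = 6 × 1 = 6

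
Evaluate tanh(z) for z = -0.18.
-0.1781

tanh(-0.18) = (e^(-0.18) - e^(0.18))/(e^(-0.18) + e^(0.18)) = -0.1781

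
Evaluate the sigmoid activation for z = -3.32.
0.03489

sigmoid(-3.32) = 1/(1 + e^(3.32)) = 1/(1 + 27.66) = 0.03489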